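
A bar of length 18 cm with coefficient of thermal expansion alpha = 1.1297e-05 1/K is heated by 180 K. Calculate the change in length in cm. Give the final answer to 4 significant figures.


dL = L0 * alpha * dT
dL = 18 * 1.1297e-05 * 180
dL = 0.0366 cm


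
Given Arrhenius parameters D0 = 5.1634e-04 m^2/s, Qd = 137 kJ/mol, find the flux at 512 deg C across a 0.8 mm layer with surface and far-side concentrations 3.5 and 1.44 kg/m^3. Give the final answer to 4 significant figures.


Step 1: D = D0 * exp(-Qd/(R*T))
T = 512 + 273.15 = 785.15 K
D = 5.1634e-04 * exp(-137e3 / (8.314 * 785.15)) = 3.96496e-13 m^2/s
Step 2: J = D * (C1 - C2) / dx
J = 3.96496e-13 * (3.5 - 1.44) / 8e-04
J = 1.021e-09 kg/(m^2*s)


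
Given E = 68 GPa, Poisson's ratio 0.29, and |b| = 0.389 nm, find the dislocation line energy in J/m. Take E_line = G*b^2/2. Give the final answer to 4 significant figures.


Step 1: G = E / (2*(1+nu))
G = 68 / (2*(1+0.29)) = 26.3566 GPa = 2.63566e+10 Pa
Step 2: E_line = G*b^2/2
b = 0.389 nm = 3.89e-10 m
E_line = 0.5 * 2.63566e+10 * (3.89e-10)^2 = 1.994e-09 J/m


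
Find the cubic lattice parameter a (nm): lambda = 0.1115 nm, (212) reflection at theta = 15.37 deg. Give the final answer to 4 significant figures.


d = lambda / (2*sin(theta))
d = 0.1115 / (2*sin(15.37 deg))
d = 0.210337 nm
a = d * sqrt(h^2+k^2+l^2) = 0.210337 * sqrt(9)
a = 0.631 nm


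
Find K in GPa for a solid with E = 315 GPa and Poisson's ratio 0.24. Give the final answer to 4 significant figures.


K = E / (3*(1-2*nu))
K = 315 / (3*(1-2*0.24))
K = 201.9 GPa


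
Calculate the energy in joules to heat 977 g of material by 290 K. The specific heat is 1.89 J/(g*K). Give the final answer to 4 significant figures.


Q = m * cp * dT
Q = 977 * 1.89 * 290
Q = 535500 J


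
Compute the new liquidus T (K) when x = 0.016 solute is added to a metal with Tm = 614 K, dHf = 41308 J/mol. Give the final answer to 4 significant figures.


dT = R*Tm^2*x / dHf
dT = 8.314 * 614^2 * 0.016 / 41308
dT = 1.21404 K
T_new = 614 - 1.21404 = 612.8 K


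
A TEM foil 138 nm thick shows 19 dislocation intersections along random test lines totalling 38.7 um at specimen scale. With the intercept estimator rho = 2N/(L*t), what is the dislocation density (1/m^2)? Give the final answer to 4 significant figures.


rho = 2N / (L * t)
L = 38.7 um = 3.87e-05 m, t = 138 nm = 1.38e-07 m
rho = 2 * 19 / (3.87e-05 * 1.38e-07)
rho = 7.115e+12 1/m^2


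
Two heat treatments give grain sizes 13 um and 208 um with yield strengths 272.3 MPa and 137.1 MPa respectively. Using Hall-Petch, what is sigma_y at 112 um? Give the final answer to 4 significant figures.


sigma_y = sigma0 + k / sqrt(d)
1/sqrt(d1) = 1/sqrt(1.3e-05) = 277.35;  1/sqrt(d2) = 69.3375
k = (sigma1 - sigma2) / (1/sqrt(d1) - 1/sqrt(d2)) = (272.3 - 137.1) / (277.35 - 69.3375) = 0.649961 MPa*m^0.5
sigma0 = sigma1 - k/sqrt(d1) = 272.3 - 0.649961*277.35 = 92.0333 MPa
sigma_y(d3) = 92.0333 + 0.649961 / sqrt(1.12e-04) = 153.4 MPa


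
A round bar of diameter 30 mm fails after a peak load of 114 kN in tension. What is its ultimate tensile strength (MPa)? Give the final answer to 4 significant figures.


A0 = pi*(d/2)^2 = pi*(30/2)^2 = 706.858 mm^2
UTS = F_max / A0 = 114*1000 / 706.858
UTS = 161.3 MPa


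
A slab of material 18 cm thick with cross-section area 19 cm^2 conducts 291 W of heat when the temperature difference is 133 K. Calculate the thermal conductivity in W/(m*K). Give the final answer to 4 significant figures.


k = Q*L / (A*dT)
L = 0.18 m, A = 1.9e-03 m^2
k = 291 * 0.18 / (1.9e-03 * 133)
k = 207.3 W/(m*K)


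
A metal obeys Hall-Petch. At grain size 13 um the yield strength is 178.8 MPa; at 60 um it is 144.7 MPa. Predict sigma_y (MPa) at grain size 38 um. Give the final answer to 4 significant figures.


sigma_y = sigma0 + k / sqrt(d)
1/sqrt(d1) = 1/sqrt(1.3e-05) = 277.35;  1/sqrt(d2) = 129.099
k = (sigma1 - sigma2) / (1/sqrt(d1) - 1/sqrt(d2)) = (178.8 - 144.7) / (277.35 - 129.099) = 0.230016 MPa*m^0.5
sigma0 = sigma1 - k/sqrt(d1) = 178.8 - 0.230016*277.35 = 115.005 MPa
sigma_y(d3) = 115.005 + 0.230016 / sqrt(3.8e-05) = 152.3 MPa


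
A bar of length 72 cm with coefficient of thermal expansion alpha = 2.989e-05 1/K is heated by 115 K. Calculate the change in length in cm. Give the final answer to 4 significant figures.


dL = L0 * alpha * dT
dL = 72 * 2.989e-05 * 115
dL = 0.2475 cm


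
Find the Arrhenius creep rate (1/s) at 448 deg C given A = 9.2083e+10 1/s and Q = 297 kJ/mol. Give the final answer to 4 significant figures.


rate = A * exp(-Q / (R*T))
T = 448 + 273.15 = 721.15 K
rate = 9.2083e+10 * exp(-297e3 / (8.314 * 721.15))
rate = 2.825e-11 1/s


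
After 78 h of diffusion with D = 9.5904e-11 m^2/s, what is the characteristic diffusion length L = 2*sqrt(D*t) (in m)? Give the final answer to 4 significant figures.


t = 78 hr = 280800 s
Diffusion length = 2*sqrt(D*t)
= 2*sqrt(9.5904e-11 * 280800)
= 0.01038 m


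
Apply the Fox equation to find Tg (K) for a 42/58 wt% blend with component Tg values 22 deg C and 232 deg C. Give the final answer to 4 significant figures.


1/Tg = w1/Tg1 + w2/Tg2 (in Kelvin)
Tg1 = 295.15 K, Tg2 = 505.15 K
1/Tg = 0.42/295.15 + 0.58/505.15
Tg = 388.9 K


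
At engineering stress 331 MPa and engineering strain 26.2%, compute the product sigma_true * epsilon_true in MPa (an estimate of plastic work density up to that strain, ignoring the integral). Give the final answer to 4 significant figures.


sigma_true = sigma_eng * (1 + epsilon_eng)
sigma_true = 331 * (1 + 0.262) = 417.722 MPa
epsilon_true = ln(1 + epsilon_eng)
epsilon_true = ln(1 + 0.262) = 0.232698
sigma_true * epsilon_true = 417.722 * 0.232698 = 97.2 MPa


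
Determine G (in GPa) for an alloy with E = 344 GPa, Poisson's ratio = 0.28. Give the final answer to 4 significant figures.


G = E / (2*(1+nu))
G = 344 / (2*(1+0.28))
G = 134.4 GPa


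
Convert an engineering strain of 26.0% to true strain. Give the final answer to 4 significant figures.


epsilon_true = ln(1 + epsilon_eng)
epsilon_true = ln(1 + 0.26)
epsilon_true = 0.2311


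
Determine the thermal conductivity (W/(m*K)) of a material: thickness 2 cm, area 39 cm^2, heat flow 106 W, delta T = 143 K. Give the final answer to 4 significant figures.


k = Q*L / (A*dT)
L = 0.02 m, A = 3.9e-03 m^2
k = 106 * 0.02 / (3.9e-03 * 143)
k = 3.801 W/(m*K)


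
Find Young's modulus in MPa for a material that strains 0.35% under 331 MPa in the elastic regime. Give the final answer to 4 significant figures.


E = sigma / epsilon
epsilon = 0.35% = 3.5e-03
E = 331 / 3.5e-03
E = 94570 MPa


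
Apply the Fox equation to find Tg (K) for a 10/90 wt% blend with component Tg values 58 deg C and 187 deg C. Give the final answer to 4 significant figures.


1/Tg = w1/Tg1 + w2/Tg2 (in Kelvin)
Tg1 = 331.15 K, Tg2 = 460.15 K
1/Tg = 0.1/331.15 + 0.9/460.15
Tg = 442.9 K


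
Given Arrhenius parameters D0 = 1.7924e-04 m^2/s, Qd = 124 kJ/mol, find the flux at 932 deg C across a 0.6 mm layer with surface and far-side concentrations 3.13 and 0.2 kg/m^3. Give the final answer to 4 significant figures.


Step 1: D = D0 * exp(-Qd/(R*T))
T = 932 + 273.15 = 1205.15 K
D = 1.7924e-04 * exp(-124e3 / (8.314 * 1205.15)) = 7.56357e-10 m^2/s
Step 2: J = D * (C1 - C2) / dx
J = 7.56357e-10 * (3.13 - 0.2) / 6e-04
J = 3.694e-06 kg/(m^2*s)


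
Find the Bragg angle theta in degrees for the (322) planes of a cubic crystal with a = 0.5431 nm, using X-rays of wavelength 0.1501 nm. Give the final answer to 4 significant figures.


d = a / sqrt(h^2+k^2+l^2)
d = 0.5431 / sqrt(17) = 0.131721 nm
lambda = 2*d*sin(theta)  =>  sin(theta) = lambda / (2*d)
sin(theta) = 0.1501 / (2 * 0.131721) = 0.569764
theta = 34.73 deg


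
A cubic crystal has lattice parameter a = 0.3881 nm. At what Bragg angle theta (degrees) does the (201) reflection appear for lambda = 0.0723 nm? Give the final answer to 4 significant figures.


d = a / sqrt(h^2+k^2+l^2)
d = 0.3881 / sqrt(5) = 0.173564 nm
lambda = 2*d*sin(theta)  =>  sin(theta) = lambda / (2*d)
sin(theta) = 0.0723 / (2 * 0.173564) = 0.208281
theta = 12.02 deg


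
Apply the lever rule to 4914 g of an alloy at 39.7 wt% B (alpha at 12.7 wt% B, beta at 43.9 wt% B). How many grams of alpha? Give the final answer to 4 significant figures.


f_alpha = (C_beta - C0) / (C_beta - C_alpha)
f_alpha = (43.9 - 39.7) / (43.9 - 12.7) = 0.134615
m_alpha = f_alpha * m_total = 0.134615 * 4914 = 661.5 g


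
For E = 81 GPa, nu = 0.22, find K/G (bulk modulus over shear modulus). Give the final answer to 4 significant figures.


G = E / (2*(1+nu))
G = 81 / (2*(1+0.22)) = 33.1967 GPa
K = E / (3*(1-2*nu))
K = 81 / (3*(1-2*0.22)) = 48.2143 GPa
K/G = 48.2143 / 33.1967 = 1.452


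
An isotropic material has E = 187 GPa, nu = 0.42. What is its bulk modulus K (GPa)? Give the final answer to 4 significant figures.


K = E / (3*(1-2*nu))
K = 187 / (3*(1-2*0.42))
K = 389.6 GPa


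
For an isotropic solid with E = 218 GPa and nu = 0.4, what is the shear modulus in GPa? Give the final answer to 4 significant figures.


G = E / (2*(1+nu))
G = 218 / (2*(1+0.4))
G = 77.86 GPa


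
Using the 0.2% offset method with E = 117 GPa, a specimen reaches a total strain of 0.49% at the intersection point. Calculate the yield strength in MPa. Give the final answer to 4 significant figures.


Offset strain = 0.002
Elastic strain at yield = total_strain - offset = 4.9e-03 - 0.002 = 2.9e-03
sigma_y = E * elastic_strain = 117000 * 2.9e-03
sigma_y = 339.3 MPa


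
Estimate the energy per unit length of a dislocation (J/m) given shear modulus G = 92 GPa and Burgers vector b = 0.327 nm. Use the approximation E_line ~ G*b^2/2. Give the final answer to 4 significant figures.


E = G*b^2/2
b = 0.327 nm = 3.27e-10 m
G = 92 GPa = 9.2e+10 Pa
E = 0.5 * 9.2e+10 * (3.27e-10)^2
E = 4.919e-09 J/m


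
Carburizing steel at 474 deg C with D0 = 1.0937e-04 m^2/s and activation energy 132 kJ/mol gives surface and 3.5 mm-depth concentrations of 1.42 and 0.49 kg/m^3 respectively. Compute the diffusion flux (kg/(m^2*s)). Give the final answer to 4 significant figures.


Step 1: D = D0 * exp(-Qd/(R*T))
T = 474 + 273.15 = 747.15 K
D = 1.0937e-04 * exp(-132e3 / (8.314 * 747.15)) = 6.45952e-14 m^2/s
Step 2: J = D * (C1 - C2) / dx
J = 6.45952e-14 * (1.42 - 0.49) / 3.5e-03
J = 1.716e-11 kg/(m^2*s)


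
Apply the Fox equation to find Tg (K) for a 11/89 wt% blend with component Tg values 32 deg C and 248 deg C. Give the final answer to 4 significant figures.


1/Tg = w1/Tg1 + w2/Tg2 (in Kelvin)
Tg1 = 305.15 K, Tg2 = 521.15 K
1/Tg = 0.11/305.15 + 0.89/521.15
Tg = 483.5 K


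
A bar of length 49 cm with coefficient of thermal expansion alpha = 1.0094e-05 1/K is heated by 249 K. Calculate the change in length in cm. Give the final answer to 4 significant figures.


dL = L0 * alpha * dT
dL = 49 * 1.0094e-05 * 249
dL = 0.1232 cm


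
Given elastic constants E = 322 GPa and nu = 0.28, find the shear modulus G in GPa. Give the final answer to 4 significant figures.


G = E / (2*(1+nu))
G = 322 / (2*(1+0.28))
G = 125.8 GPa


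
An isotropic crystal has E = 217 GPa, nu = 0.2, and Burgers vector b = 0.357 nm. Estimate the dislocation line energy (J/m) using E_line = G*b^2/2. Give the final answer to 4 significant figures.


Step 1: G = E / (2*(1+nu))
G = 217 / (2*(1+0.2)) = 90.4167 GPa = 9.04167e+10 Pa
Step 2: E_line = G*b^2/2
b = 0.357 nm = 3.57e-10 m
E_line = 0.5 * 9.04167e+10 * (3.57e-10)^2 = 5.762e-09 J/m


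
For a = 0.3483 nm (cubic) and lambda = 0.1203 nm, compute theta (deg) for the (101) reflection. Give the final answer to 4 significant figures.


d = a / sqrt(h^2+k^2+l^2)
d = 0.3483 / sqrt(2) = 0.246285 nm
lambda = 2*d*sin(theta)  =>  sin(theta) = lambda / (2*d)
sin(theta) = 0.1203 / (2 * 0.246285) = 0.244229
theta = 14.14 deg


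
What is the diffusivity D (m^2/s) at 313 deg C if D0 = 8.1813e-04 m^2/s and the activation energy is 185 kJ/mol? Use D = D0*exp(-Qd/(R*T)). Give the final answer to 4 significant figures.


D = D0 * exp(-Qd / (R*T))
T = 586.15 K
D = 8.1813e-04 * exp(-185e3 / (8.314 * 586.15))
D = 2.667e-20 m^2/s


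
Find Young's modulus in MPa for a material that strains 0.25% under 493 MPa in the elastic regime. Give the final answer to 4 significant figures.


E = sigma / epsilon
epsilon = 0.25% = 2.5e-03
E = 493 / 2.5e-03
E = 197200 MPa


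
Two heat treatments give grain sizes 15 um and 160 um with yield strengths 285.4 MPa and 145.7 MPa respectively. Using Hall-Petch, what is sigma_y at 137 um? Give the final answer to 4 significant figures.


sigma_y = sigma0 + k / sqrt(d)
1/sqrt(d1) = 1/sqrt(1.5e-05) = 258.199;  1/sqrt(d2) = 79.0569
k = (sigma1 - sigma2) / (1/sqrt(d1) - 1/sqrt(d2)) = (285.4 - 145.7) / (258.199 - 79.0569) = 0.779829 MPa*m^0.5
sigma0 = sigma1 - k/sqrt(d1) = 285.4 - 0.779829*258.199 = 84.0491 MPa
sigma_y(d3) = 84.0491 + 0.779829 / sqrt(1.37e-04) = 150.7 MPa


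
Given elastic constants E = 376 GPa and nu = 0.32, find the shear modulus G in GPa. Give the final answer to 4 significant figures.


G = E / (2*(1+nu))
G = 376 / (2*(1+0.32))
G = 142.4 GPa


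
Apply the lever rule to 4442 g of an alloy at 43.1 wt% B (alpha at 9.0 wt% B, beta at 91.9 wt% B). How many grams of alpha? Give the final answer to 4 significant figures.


f_alpha = (C_beta - C0) / (C_beta - C_alpha)
f_alpha = (91.9 - 43.1) / (91.9 - 9.0) = 0.588661
m_alpha = f_alpha * m_total = 0.588661 * 4442 = 2615 g


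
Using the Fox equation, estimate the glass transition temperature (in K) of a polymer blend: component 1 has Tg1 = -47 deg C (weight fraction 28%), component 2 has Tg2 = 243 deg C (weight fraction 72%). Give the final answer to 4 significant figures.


1/Tg = w1/Tg1 + w2/Tg2 (in Kelvin)
Tg1 = 226.15 K, Tg2 = 516.15 K
1/Tg = 0.28/226.15 + 0.72/516.15
Tg = 379.8 K


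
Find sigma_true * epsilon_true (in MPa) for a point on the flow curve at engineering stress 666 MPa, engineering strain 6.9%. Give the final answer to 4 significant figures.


sigma_true = sigma_eng * (1 + epsilon_eng)
sigma_true = 666 * (1 + 0.069) = 711.954 MPa
epsilon_true = ln(1 + epsilon_eng)
epsilon_true = ln(1 + 0.069) = 0.0667236
sigma_true * epsilon_true = 711.954 * 0.0667236 = 47.5 MPa


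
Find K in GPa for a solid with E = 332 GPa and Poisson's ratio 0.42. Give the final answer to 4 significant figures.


K = E / (3*(1-2*nu))
K = 332 / (3*(1-2*0.42))
K = 691.7 GPa


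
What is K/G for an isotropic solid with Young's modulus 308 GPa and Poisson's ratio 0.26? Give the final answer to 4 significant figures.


G = E / (2*(1+nu))
G = 308 / (2*(1+0.26)) = 122.222 GPa
K = E / (3*(1-2*nu))
K = 308 / (3*(1-2*0.26)) = 213.889 GPa
K/G = 213.889 / 122.222 = 1.75


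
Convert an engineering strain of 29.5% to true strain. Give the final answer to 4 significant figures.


epsilon_true = ln(1 + epsilon_eng)
epsilon_true = ln(1 + 0.295)
epsilon_true = 0.2585


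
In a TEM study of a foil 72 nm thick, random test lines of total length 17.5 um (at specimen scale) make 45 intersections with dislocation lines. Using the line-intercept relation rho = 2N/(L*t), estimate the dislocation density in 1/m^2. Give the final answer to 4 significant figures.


rho = 2N / (L * t)
L = 17.5 um = 1.75e-05 m, t = 72 nm = 7.2e-08 m
rho = 2 * 45 / (1.75e-05 * 7.2e-08)
rho = 7.143e+13 1/m^2


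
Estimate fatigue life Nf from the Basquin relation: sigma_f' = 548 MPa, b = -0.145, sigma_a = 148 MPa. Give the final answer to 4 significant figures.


sigma_a = sigma_f' * (2*Nf)^b
2*Nf = (sigma_a / sigma_f')^(1/b)
2*Nf = (148 / 548)^(1/-0.145)
2*Nf = 8333.35
Nf = 4167 cycles


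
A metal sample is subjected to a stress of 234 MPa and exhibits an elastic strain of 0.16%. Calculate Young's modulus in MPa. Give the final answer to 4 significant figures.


E = sigma / epsilon
epsilon = 0.16% = 1.6e-03
E = 234 / 1.6e-03
E = 146300 MPa


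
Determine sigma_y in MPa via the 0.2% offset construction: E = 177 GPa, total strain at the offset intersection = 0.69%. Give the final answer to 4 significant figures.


Offset strain = 0.002
Elastic strain at yield = total_strain - offset = 6.9e-03 - 0.002 = 4.9e-03
sigma_y = E * elastic_strain = 177000 * 4.9e-03
sigma_y = 867.3 MPa


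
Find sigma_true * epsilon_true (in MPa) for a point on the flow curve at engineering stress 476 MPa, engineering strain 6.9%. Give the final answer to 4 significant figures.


sigma_true = sigma_eng * (1 + epsilon_eng)
sigma_true = 476 * (1 + 0.069) = 508.844 MPa
epsilon_true = ln(1 + epsilon_eng)
epsilon_true = ln(1 + 0.069) = 0.0667236
sigma_true * epsilon_true = 508.844 * 0.0667236 = 33.95 MPa


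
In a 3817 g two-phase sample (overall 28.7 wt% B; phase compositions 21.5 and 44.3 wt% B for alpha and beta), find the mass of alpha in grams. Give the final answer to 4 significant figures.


f_alpha = (C_beta - C0) / (C_beta - C_alpha)
f_alpha = (44.3 - 28.7) / (44.3 - 21.5) = 0.684211
m_alpha = f_alpha * m_total = 0.684211 * 3817 = 2612 g


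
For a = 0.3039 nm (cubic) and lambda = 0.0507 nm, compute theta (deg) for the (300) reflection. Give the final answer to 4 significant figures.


d = a / sqrt(h^2+k^2+l^2)
d = 0.3039 / sqrt(9) = 0.1013 nm
lambda = 2*d*sin(theta)  =>  sin(theta) = lambda / (2*d)
sin(theta) = 0.0507 / (2 * 0.1013) = 0.250247
theta = 14.49 deg


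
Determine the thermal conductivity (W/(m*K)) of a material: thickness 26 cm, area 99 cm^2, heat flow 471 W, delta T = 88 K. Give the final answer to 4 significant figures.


k = Q*L / (A*dT)
L = 0.26 m, A = 9.9e-03 m^2
k = 471 * 0.26 / (9.9e-03 * 88)
k = 140.6 W/(m*K)


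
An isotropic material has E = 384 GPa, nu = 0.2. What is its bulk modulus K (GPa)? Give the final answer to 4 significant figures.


K = E / (3*(1-2*nu))
K = 384 / (3*(1-2*0.2))
K = 213.3 GPa


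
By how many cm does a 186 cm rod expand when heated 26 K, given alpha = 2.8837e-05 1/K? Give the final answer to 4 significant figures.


dL = L0 * alpha * dT
dL = 186 * 2.8837e-05 * 26
dL = 0.1395 cm


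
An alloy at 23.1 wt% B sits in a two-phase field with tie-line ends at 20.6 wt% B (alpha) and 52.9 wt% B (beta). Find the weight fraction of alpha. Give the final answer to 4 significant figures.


f_alpha = (C_beta - C0) / (C_beta - C_alpha)
f_alpha = (52.9 - 23.1) / (52.9 - 20.6)
f_alpha = 0.9226


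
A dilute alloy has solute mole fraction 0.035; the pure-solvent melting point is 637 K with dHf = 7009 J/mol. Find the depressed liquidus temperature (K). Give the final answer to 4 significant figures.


dT = R*Tm^2*x / dHf
dT = 8.314 * 637^2 * 0.035 / 7009
dT = 16.8462 K
T_new = 637 - 16.8462 = 620.2 K


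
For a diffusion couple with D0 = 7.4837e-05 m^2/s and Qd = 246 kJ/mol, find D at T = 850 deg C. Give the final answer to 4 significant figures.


D = D0 * exp(-Qd / (R*T))
T = 1123.15 K
D = 7.4837e-05 * exp(-246e3 / (8.314 * 1123.15))
D = 2.71e-16 m^2/s


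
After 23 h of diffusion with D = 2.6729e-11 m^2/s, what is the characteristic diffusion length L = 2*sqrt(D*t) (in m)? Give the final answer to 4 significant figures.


t = 23 hr = 82800 s
Diffusion length = 2*sqrt(D*t)
= 2*sqrt(2.6729e-11 * 82800)
= 2.975e-03 m


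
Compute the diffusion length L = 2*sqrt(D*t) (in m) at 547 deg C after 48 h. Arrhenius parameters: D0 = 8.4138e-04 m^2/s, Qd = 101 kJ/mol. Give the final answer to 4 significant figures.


Step 1: D = D0 * exp(-Qd/(R*T))
T = 820.15 K
D = 8.4138e-04 * exp(-101e3 / (8.314 * 820.15)) = 3.10569e-10 m^2/s
Step 2: L = 2*sqrt(D*t)
t = 48 h = 172800 s
L = 2*sqrt(3.10569e-10 * 172800) = 0.01465 m


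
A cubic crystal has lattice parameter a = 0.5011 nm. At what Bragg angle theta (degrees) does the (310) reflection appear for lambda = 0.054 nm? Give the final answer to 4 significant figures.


d = a / sqrt(h^2+k^2+l^2)
d = 0.5011 / sqrt(10) = 0.158462 nm
lambda = 2*d*sin(theta)  =>  sin(theta) = lambda / (2*d)
sin(theta) = 0.054 / (2 * 0.158462) = 0.170388
theta = 9.81 deg


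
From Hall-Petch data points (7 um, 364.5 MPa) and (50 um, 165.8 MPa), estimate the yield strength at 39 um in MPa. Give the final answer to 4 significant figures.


sigma_y = sigma0 + k / sqrt(d)
1/sqrt(d1) = 1/sqrt(7e-06) = 377.964;  1/sqrt(d2) = 141.421
k = (sigma1 - sigma2) / (1/sqrt(d1) - 1/sqrt(d2)) = (364.5 - 165.8) / (377.964 - 141.421) = 0.840016 MPa*m^0.5
sigma0 = sigma1 - k/sqrt(d1) = 364.5 - 0.840016*377.964 = 47.0038 MPa
sigma_y(d3) = 47.0038 + 0.840016 / sqrt(3.9e-05) = 181.5 MPa


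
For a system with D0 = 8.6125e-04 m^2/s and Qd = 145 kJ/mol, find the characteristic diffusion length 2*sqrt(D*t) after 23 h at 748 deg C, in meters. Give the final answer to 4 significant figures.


Step 1: D = D0 * exp(-Qd/(R*T))
T = 1021.15 K
D = 8.6125e-04 * exp(-145e3 / (8.314 * 1021.15)) = 3.29391e-11 m^2/s
Step 2: L = 2*sqrt(D*t)
t = 23 h = 82800 s
L = 2*sqrt(3.29391e-11 * 82800) = 3.303e-03 m


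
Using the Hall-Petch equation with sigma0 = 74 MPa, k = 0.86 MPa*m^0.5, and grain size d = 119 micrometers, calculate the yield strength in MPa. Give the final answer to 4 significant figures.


sigma_y = sigma0 + k / sqrt(d)
d = 119 um = 1.19e-04 m
sigma_y = 74 + 0.86 / sqrt(1.19e-04)
sigma_y = 152.8 MPa


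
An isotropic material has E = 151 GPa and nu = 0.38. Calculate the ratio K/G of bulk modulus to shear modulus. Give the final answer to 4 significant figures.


G = E / (2*(1+nu))
G = 151 / (2*(1+0.38)) = 54.7101 GPa
K = E / (3*(1-2*nu))
K = 151 / (3*(1-2*0.38)) = 209.722 GPa
K/G = 209.722 / 54.7101 = 3.833


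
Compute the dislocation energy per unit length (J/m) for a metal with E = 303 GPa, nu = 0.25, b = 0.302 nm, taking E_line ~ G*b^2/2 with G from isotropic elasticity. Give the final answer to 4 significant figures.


Step 1: G = E / (2*(1+nu))
G = 303 / (2*(1+0.25)) = 121.2 GPa = 1.212e+11 Pa
Step 2: E_line = G*b^2/2
b = 0.302 nm = 3.02e-10 m
E_line = 0.5 * 1.212e+11 * (3.02e-10)^2 = 5.527e-09 J/m


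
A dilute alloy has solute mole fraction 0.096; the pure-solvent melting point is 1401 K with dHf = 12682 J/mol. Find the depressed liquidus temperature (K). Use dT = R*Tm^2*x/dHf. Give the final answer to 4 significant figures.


dT = R*Tm^2*x / dHf
dT = 8.314 * 1401^2 * 0.096 / 12682
dT = 123.529 K
T_new = 1401 - 123.529 = 1277 K


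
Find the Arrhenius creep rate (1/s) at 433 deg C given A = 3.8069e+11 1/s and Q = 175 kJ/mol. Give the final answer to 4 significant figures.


rate = A * exp(-Q / (R*T))
T = 433 + 273.15 = 706.15 K
rate = 3.8069e+11 * exp(-175e3 / (8.314 * 706.15))
rate = 0.04317 1/s


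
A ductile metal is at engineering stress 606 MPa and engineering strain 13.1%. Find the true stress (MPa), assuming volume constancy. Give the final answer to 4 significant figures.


sigma_true = sigma_eng * (1 + epsilon_eng)
sigma_true = 606 * (1 + 0.131)
sigma_true = 685.4 MPa


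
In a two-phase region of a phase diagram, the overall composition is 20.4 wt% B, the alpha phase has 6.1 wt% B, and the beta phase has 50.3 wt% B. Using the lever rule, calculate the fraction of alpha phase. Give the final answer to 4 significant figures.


f_alpha = (C_beta - C0) / (C_beta - C_alpha)
f_alpha = (50.3 - 20.4) / (50.3 - 6.1)
f_alpha = 0.6765


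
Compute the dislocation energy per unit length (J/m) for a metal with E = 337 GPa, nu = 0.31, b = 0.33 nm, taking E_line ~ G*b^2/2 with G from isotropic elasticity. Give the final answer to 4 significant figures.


Step 1: G = E / (2*(1+nu))
G = 337 / (2*(1+0.31)) = 128.626 GPa = 1.28626e+11 Pa
Step 2: E_line = G*b^2/2
b = 0.33 nm = 3.3e-10 m
E_line = 0.5 * 1.28626e+11 * (3.3e-10)^2 = 7.004e-09 J/m


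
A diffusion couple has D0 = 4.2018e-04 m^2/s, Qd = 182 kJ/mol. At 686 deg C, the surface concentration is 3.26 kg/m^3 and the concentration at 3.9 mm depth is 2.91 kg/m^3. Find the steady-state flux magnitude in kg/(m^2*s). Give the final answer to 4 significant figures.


Step 1: D = D0 * exp(-Qd/(R*T))
T = 686 + 273.15 = 959.15 K
D = 4.2018e-04 * exp(-182e3 / (8.314 * 959.15)) = 5.14617e-14 m^2/s
Step 2: J = D * (C1 - C2) / dx
J = 5.14617e-14 * (3.26 - 2.91) / 3.9e-03
J = 4.618e-12 kg/(m^2*s)


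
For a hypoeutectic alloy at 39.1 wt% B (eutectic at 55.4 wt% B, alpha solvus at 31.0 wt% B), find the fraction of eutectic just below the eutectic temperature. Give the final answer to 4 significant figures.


f_primary = (C_e - C0) / (C_e - C_alpha_max)
f_primary = (55.4 - 39.1) / (55.4 - 31.0)
f_primary = 0.668033
f_eutectic = 1 - 0.668033 = 0.332


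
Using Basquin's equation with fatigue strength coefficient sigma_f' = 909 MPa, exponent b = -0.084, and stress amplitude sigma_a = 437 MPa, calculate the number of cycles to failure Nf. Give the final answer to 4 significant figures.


sigma_a = sigma_f' * (2*Nf)^b
2*Nf = (sigma_a / sigma_f')^(1/b)
2*Nf = (437 / 909)^(1/-0.084)
2*Nf = 6119.22
Nf = 3060 cycles


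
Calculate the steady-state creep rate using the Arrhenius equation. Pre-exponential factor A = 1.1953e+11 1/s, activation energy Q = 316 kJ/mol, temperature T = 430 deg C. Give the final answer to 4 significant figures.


rate = A * exp(-Q / (R*T))
T = 430 + 273.15 = 703.15 K
rate = 1.1953e+11 * exp(-316e3 / (8.314 * 703.15))
rate = 4e-13 1/s


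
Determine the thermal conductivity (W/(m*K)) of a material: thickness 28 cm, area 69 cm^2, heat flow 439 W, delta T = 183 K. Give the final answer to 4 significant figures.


k = Q*L / (A*dT)
L = 0.28 m, A = 6.9e-03 m^2
k = 439 * 0.28 / (6.9e-03 * 183)
k = 97.35 W/(m*K)


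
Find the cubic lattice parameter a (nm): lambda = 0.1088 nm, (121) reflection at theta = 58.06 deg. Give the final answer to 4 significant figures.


d = lambda / (2*sin(theta))
d = 0.1088 / (2*sin(58.06 deg))
d = 0.0641054 nm
a = d * sqrt(h^2+k^2+l^2) = 0.0641054 * sqrt(6)
a = 0.157 nm


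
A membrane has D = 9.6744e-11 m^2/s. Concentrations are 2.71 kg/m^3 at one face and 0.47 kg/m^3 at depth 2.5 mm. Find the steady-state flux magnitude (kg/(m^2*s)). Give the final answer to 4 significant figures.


J = -D * (dC/dx) = D * (C1 - C2) / dx
J = 9.6744e-11 * (2.71 - 0.47) / 2.5e-03
J = 8.668e-08 kg/(m^2*s)


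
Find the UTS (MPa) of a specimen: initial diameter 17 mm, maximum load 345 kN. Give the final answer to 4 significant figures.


A0 = pi*(d/2)^2 = pi*(17/2)^2 = 226.98 mm^2
UTS = F_max / A0 = 345*1000 / 226.98
UTS = 1520 MPa


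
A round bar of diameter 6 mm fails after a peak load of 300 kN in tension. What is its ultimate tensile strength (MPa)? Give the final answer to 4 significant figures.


A0 = pi*(d/2)^2 = pi*(6/2)^2 = 28.2743 mm^2
UTS = F_max / A0 = 300*1000 / 28.2743
UTS = 10610 MPa


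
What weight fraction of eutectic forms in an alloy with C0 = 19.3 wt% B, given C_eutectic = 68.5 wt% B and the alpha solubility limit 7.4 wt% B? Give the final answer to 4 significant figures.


f_primary = (C_e - C0) / (C_e - C_alpha_max)
f_primary = (68.5 - 19.3) / (68.5 - 7.4)
f_primary = 0.805237
f_eutectic = 1 - 0.805237 = 0.1948


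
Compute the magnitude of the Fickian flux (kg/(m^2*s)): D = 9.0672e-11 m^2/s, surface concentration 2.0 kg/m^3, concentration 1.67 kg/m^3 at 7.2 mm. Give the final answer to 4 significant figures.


J = -D * (dC/dx) = D * (C1 - C2) / dx
J = 9.0672e-11 * (2.0 - 1.67) / 7.2e-03
J = 4.156e-09 kg/(m^2*s)


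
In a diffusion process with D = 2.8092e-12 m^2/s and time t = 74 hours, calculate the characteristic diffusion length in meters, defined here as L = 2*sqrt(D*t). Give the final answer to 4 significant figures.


t = 74 hr = 266400 s
Diffusion length = 2*sqrt(D*t)
= 2*sqrt(2.8092e-12 * 266400)
= 1.73e-03 m


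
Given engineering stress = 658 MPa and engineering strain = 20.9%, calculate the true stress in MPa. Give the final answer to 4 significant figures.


sigma_true = sigma_eng * (1 + epsilon_eng)
sigma_true = 658 * (1 + 0.209)
sigma_true = 795.5 MPa


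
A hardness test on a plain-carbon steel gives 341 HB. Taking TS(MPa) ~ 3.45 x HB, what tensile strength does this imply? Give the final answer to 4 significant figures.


TS (MPa) = 3.45 * HB
TS = 3.45 * 341
TS = 1176 MPa


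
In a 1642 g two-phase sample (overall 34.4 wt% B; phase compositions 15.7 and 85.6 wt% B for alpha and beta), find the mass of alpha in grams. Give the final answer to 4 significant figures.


f_alpha = (C_beta - C0) / (C_beta - C_alpha)
f_alpha = (85.6 - 34.4) / (85.6 - 15.7) = 0.732475
m_alpha = f_alpha * m_total = 0.732475 * 1642 = 1203 g


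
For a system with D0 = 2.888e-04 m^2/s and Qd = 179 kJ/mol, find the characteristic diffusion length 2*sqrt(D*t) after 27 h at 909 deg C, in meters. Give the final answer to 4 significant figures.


Step 1: D = D0 * exp(-Qd/(R*T))
T = 1182.15 K
D = 2.888e-04 * exp(-179e3 / (8.314 * 1182.15)) = 3.55626e-12 m^2/s
Step 2: L = 2*sqrt(D*t)
t = 27 h = 97200 s
L = 2*sqrt(3.55626e-12 * 97200) = 1.176e-03 m


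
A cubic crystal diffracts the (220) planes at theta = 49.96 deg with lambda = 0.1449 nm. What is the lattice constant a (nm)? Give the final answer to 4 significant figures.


d = lambda / (2*sin(theta))
d = 0.1449 / (2*sin(49.96 deg))
d = 0.0946322 nm
a = d * sqrt(h^2+k^2+l^2) = 0.0946322 * sqrt(8)
a = 0.2677 nm


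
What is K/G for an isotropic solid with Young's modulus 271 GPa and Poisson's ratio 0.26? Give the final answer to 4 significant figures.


G = E / (2*(1+nu))
G = 271 / (2*(1+0.26)) = 107.54 GPa
K = E / (3*(1-2*nu))
K = 271 / (3*(1-2*0.26)) = 188.194 GPa
K/G = 188.194 / 107.54 = 1.75


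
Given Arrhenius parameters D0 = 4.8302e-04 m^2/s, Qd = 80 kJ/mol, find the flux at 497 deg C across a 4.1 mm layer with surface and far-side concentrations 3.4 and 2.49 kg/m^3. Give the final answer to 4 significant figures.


Step 1: D = D0 * exp(-Qd/(R*T))
T = 497 + 273.15 = 770.15 K
D = 4.8302e-04 * exp(-80e3 / (8.314 * 770.15)) = 1.81072e-09 m^2/s
Step 2: J = D * (C1 - C2) / dx
J = 1.81072e-09 * (3.4 - 2.49) / 4.1e-03
J = 4.019e-07 kg/(m^2*s)


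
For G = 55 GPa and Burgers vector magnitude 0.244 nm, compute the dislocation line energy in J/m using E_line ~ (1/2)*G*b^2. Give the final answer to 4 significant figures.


E = G*b^2/2
b = 0.244 nm = 2.44e-10 m
G = 55 GPa = 5.5e+10 Pa
E = 0.5 * 5.5e+10 * (2.44e-10)^2
E = 1.637e-09 J/m


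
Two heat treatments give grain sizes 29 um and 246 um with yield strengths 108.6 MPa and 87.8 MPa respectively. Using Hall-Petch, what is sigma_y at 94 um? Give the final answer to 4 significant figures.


sigma_y = sigma0 + k / sqrt(d)
1/sqrt(d1) = 1/sqrt(2.9e-05) = 185.695;  1/sqrt(d2) = 63.7577
k = (sigma1 - sigma2) / (1/sqrt(d1) - 1/sqrt(d2)) = (108.6 - 87.8) / (185.695 - 63.7577) = 0.170579 MPa*m^0.5
sigma0 = sigma1 - k/sqrt(d1) = 108.6 - 0.170579*185.695 = 76.9243 MPa
sigma_y(d3) = 76.9243 + 0.170579 / sqrt(9.4e-05) = 94.52 MPa


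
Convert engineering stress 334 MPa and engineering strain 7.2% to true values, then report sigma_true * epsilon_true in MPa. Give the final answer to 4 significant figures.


sigma_true = sigma_eng * (1 + epsilon_eng)
sigma_true = 334 * (1 + 0.072) = 358.048 MPa
epsilon_true = ln(1 + epsilon_eng)
epsilon_true = ln(1 + 0.072) = 0.0695261
sigma_true * epsilon_true = 358.048 * 0.0695261 = 24.89 MPa


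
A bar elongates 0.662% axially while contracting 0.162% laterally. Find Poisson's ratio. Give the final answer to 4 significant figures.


nu = -epsilon_lat / epsilon_axial
Lateral strain is contraction (negative), so using magnitudes:
nu = 0.162 / 0.662
nu = 0.2447


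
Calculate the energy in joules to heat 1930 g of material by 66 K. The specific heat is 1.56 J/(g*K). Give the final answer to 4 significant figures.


Q = m * cp * dT
Q = 1930 * 1.56 * 66
Q = 198700 J


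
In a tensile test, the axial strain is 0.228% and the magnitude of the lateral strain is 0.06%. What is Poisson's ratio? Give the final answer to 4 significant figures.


nu = -epsilon_lat / epsilon_axial
Lateral strain is contraction (negative), so using magnitudes:
nu = 0.06 / 0.228
nu = 0.2632


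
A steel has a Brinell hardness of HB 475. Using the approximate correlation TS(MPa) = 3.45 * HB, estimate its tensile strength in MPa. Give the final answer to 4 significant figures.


TS (MPa) = 3.45 * HB
TS = 3.45 * 475
TS = 1639 MPa


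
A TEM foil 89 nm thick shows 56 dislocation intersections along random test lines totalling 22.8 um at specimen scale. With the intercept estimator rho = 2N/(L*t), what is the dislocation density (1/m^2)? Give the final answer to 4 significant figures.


rho = 2N / (L * t)
L = 22.8 um = 2.28e-05 m, t = 89 nm = 8.9e-08 m
rho = 2 * 56 / (2.28e-05 * 8.9e-08)
rho = 5.519e+13 1/m^2


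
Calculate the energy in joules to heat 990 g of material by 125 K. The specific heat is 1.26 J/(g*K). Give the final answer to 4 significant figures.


Q = m * cp * dT
Q = 990 * 1.26 * 125
Q = 155900 J


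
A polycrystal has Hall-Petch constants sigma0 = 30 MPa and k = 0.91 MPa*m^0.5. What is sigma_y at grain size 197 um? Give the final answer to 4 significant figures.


sigma_y = sigma0 + k / sqrt(d)
d = 197 um = 1.97e-04 m
sigma_y = 30 + 0.91 / sqrt(1.97e-04)
sigma_y = 94.83 MPa


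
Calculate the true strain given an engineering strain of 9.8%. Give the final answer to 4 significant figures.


epsilon_true = ln(1 + epsilon_eng)
epsilon_true = ln(1 + 0.098)
epsilon_true = 0.09349


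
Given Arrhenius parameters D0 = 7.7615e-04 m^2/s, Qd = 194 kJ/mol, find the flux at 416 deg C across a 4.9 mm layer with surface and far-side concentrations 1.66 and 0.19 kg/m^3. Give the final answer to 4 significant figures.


Step 1: D = D0 * exp(-Qd/(R*T))
T = 416 + 273.15 = 689.15 K
D = 7.7615e-04 * exp(-194e3 / (8.314 * 689.15)) = 1.53123e-18 m^2/s
Step 2: J = D * (C1 - C2) / dx
J = 1.53123e-18 * (1.66 - 0.19) / 4.9e-03
J = 4.594e-16 kg/(m^2*s)


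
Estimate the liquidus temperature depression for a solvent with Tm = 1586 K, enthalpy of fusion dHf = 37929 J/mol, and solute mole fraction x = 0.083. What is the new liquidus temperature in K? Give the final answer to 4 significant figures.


dT = R*Tm^2*x / dHf
dT = 8.314 * 1586^2 * 0.083 / 37929
dT = 45.7639 K
T_new = 1586 - 45.7639 = 1540 K


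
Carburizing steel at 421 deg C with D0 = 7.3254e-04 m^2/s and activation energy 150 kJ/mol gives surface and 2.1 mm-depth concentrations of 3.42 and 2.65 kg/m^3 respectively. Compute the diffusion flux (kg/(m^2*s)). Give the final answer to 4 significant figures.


Step 1: D = D0 * exp(-Qd/(R*T))
T = 421 + 273.15 = 694.15 K
D = 7.3254e-04 * exp(-150e3 / (8.314 * 694.15)) = 3.77534e-15 m^2/s
Step 2: J = D * (C1 - C2) / dx
J = 3.77534e-15 * (3.42 - 2.65) / 2.1e-03
J = 1.384e-12 kg/(m^2*s)


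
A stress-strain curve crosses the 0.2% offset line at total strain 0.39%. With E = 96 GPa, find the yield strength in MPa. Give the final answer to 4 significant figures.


Offset strain = 0.002
Elastic strain at yield = total_strain - offset = 3.9e-03 - 0.002 = 1.9e-03
sigma_y = E * elastic_strain = 96000 * 1.9e-03
sigma_y = 182.4 MPa


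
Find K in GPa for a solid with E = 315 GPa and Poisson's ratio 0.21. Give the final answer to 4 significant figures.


K = E / (3*(1-2*nu))
K = 315 / (3*(1-2*0.21))
K = 181 GPa


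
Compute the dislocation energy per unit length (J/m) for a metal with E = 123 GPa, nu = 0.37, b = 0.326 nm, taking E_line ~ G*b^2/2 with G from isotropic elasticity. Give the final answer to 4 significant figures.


Step 1: G = E / (2*(1+nu))
G = 123 / (2*(1+0.37)) = 44.8905 GPa = 4.48905e+10 Pa
Step 2: E_line = G*b^2/2
b = 0.326 nm = 3.26e-10 m
E_line = 0.5 * 4.48905e+10 * (3.26e-10)^2 = 2.385e-09 J/m


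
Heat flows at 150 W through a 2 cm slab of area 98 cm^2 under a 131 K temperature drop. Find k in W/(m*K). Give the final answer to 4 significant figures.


k = Q*L / (A*dT)
L = 0.02 m, A = 9.8e-03 m^2
k = 150 * 0.02 / (9.8e-03 * 131)
k = 2.337 W/(m*K)


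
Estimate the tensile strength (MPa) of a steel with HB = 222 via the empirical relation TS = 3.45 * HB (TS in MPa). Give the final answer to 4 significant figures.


TS (MPa) = 3.45 * HB
TS = 3.45 * 222
TS = 765.9 MPa


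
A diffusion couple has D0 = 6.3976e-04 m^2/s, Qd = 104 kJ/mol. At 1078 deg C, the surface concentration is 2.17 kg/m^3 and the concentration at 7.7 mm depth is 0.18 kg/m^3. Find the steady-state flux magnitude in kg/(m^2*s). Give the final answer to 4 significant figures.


Step 1: D = D0 * exp(-Qd/(R*T))
T = 1078 + 273.15 = 1351.15 K
D = 6.3976e-04 * exp(-104e3 / (8.314 * 1351.15)) = 6.09951e-08 m^2/s
Step 2: J = D * (C1 - C2) / dx
J = 6.09951e-08 * (2.17 - 0.18) / 7.7e-03
J = 1.576e-05 kg/(m^2*s)


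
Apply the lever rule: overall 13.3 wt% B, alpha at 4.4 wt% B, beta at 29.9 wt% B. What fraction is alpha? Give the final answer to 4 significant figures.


f_alpha = (C_beta - C0) / (C_beta - C_alpha)
f_alpha = (29.9 - 13.3) / (29.9 - 4.4)
f_alpha = 0.651


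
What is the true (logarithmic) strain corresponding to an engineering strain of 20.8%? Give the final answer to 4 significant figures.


epsilon_true = ln(1 + epsilon_eng)
epsilon_true = ln(1 + 0.208)
epsilon_true = 0.189


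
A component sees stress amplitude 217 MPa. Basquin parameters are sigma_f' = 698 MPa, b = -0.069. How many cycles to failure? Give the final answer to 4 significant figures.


sigma_a = sigma_f' * (2*Nf)^b
2*Nf = (sigma_a / sigma_f')^(1/b)
2*Nf = (217 / 698)^(1/-0.069)
2*Nf = 2.25715e+07
Nf = 1.129e+07 cycles


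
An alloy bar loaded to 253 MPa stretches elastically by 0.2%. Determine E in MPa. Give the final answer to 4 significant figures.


E = sigma / epsilon
epsilon = 0.2% = 2e-03
E = 253 / 2e-03
E = 126500 MPa


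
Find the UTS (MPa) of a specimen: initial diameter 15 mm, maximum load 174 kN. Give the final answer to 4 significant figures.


A0 = pi*(d/2)^2 = pi*(15/2)^2 = 176.715 mm^2
UTS = F_max / A0 = 174*1000 / 176.715
UTS = 984.6 MPa


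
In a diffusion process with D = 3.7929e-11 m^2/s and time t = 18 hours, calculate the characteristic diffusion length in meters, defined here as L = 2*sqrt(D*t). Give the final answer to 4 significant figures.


t = 18 hr = 64800 s
Diffusion length = 2*sqrt(D*t)
= 2*sqrt(3.7929e-11 * 64800)
= 3.135e-03 m


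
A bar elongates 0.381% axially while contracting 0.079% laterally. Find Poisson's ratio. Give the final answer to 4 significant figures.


nu = -epsilon_lat / epsilon_axial
Lateral strain is contraction (negative), so using magnitudes:
nu = 0.079 / 0.381
nu = 0.2073


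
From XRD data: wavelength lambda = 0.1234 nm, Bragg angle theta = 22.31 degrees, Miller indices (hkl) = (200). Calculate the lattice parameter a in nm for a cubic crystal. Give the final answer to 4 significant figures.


d = lambda / (2*sin(theta))
d = 0.1234 / (2*sin(22.31 deg))
d = 0.162532 nm
a = d * sqrt(h^2+k^2+l^2) = 0.162532 * sqrt(4)
a = 0.3251 nm


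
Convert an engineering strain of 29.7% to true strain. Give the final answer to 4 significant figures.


epsilon_true = ln(1 + epsilon_eng)
epsilon_true = ln(1 + 0.297)
epsilon_true = 0.2601


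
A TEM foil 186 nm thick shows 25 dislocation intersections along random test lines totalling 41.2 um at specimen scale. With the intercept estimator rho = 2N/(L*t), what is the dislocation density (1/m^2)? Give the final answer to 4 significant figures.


rho = 2N / (L * t)
L = 41.2 um = 4.12e-05 m, t = 186 nm = 1.86e-07 m
rho = 2 * 25 / (4.12e-05 * 1.86e-07)
rho = 6.525e+12 1/m^2


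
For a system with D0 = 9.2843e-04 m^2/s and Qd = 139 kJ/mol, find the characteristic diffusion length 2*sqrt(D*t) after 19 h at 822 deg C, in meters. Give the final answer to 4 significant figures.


Step 1: D = D0 * exp(-Qd/(R*T))
T = 1095.15 K
D = 9.2843e-04 * exp(-139e3 / (8.314 * 1095.15)) = 2.1763e-10 m^2/s
Step 2: L = 2*sqrt(D*t)
t = 19 h = 68400 s
L = 2*sqrt(2.1763e-10 * 68400) = 7.716e-03 m


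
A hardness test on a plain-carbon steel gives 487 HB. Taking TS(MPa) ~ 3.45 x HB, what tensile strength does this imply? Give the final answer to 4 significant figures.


TS (MPa) = 3.45 * HB
TS = 3.45 * 487
TS = 1680 MPa
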